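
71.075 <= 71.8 True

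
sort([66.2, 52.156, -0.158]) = [-0.158, 52.156, 66.2]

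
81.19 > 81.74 False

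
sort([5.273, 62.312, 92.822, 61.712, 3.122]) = [3.122, 5.273, 61.712, 62.312, 92.822]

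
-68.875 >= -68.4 False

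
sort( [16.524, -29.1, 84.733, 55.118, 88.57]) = [-29.1, 16.524, 55.118, 84.733, 88.57]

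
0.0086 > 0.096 False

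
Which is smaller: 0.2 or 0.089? 0.089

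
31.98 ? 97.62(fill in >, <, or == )<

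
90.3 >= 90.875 False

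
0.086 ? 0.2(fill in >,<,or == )<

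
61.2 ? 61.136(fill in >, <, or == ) >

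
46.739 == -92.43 False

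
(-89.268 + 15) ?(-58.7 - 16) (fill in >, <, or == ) >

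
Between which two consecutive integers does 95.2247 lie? 95 and 96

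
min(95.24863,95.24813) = 95.24813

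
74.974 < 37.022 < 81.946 False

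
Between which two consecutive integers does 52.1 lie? 52 and 53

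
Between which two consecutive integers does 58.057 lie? 58 and 59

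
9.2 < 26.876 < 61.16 True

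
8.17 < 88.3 True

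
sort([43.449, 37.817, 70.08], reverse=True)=[70.08, 43.449, 37.817]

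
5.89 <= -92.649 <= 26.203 False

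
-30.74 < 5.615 True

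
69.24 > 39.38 True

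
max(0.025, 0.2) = 0.2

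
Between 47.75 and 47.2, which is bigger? 47.75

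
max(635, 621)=635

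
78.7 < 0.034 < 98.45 False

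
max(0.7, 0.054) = 0.7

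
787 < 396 False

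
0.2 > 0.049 True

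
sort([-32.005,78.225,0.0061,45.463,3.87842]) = [-32.005,0.0061,3.87842,45.463,78.225]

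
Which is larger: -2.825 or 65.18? 65.18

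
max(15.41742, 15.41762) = 15.41762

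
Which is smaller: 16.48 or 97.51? 16.48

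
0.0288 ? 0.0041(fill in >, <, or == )>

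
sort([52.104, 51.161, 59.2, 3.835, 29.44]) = [3.835, 29.44, 51.161, 52.104, 59.2]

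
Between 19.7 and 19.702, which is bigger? 19.702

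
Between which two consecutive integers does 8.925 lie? 8 and 9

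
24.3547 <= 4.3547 False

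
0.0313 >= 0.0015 True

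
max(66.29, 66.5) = 66.5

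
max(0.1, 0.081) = 0.1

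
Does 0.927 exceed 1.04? No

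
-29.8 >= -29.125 False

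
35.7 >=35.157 True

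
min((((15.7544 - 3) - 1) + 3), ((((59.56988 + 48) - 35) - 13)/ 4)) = 14.7544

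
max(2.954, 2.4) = 2.954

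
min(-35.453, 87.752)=-35.453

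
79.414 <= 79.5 True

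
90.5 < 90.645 True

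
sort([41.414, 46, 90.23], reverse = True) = [90.23, 46, 41.414]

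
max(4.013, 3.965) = 4.013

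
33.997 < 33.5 False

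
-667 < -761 False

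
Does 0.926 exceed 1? No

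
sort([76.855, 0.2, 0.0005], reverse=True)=[76.855, 0.2, 0.0005]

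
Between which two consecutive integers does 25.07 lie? 25 and 26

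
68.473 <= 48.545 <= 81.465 False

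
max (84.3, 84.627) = 84.627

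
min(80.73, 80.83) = 80.73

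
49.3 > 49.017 True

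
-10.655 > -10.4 False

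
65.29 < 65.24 False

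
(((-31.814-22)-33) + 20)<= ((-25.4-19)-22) True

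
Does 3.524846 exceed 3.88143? No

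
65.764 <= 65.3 False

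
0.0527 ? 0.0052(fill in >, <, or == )>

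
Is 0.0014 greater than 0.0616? No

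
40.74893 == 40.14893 False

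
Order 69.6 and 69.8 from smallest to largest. 69.6, 69.8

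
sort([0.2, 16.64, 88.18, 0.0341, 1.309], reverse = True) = [88.18, 16.64, 1.309, 0.2, 0.0341]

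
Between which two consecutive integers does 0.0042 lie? 0 and 1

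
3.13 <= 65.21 True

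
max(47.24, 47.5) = 47.5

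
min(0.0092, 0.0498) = 0.0092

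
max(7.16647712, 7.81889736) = 7.81889736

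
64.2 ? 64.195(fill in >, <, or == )>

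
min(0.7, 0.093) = 0.093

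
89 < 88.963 False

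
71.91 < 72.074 True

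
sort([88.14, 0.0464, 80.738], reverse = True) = [88.14, 80.738, 0.0464]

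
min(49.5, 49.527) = 49.5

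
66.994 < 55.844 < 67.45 False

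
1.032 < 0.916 False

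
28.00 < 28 False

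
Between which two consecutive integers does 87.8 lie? 87 and 88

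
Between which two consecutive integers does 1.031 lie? 1 and 2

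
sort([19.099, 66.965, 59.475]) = [19.099, 59.475, 66.965]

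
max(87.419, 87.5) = 87.5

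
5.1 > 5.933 False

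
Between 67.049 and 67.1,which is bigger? 67.1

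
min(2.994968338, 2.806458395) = 2.806458395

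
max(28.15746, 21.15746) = 28.15746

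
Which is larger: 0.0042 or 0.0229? 0.0229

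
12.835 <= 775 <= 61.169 False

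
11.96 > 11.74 True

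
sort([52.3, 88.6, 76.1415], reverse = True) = [88.6, 76.1415, 52.3]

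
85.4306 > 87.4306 False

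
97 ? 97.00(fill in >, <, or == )==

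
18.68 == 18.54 False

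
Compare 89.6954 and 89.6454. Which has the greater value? 89.6954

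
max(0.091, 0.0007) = 0.091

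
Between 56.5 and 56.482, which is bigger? 56.5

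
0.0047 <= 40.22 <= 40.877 True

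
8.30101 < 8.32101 True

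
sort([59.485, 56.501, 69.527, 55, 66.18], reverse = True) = [69.527, 66.18, 59.485, 56.501, 55]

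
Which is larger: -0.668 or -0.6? -0.6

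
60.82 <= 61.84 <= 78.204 True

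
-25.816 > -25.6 False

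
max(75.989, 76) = 76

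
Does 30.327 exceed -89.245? Yes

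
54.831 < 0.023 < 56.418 False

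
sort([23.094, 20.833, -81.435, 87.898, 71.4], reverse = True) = [87.898, 71.4, 23.094, 20.833, -81.435]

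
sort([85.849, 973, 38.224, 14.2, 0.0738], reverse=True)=[973, 85.849, 38.224, 14.2, 0.0738]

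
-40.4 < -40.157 True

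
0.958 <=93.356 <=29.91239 False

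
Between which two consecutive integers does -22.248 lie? -23 and -22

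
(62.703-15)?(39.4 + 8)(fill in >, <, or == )>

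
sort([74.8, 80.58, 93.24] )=[74.8, 80.58, 93.24]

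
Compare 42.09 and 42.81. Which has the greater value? 42.81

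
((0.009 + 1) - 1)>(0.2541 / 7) False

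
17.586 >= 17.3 True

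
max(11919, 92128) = 92128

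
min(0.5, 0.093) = 0.093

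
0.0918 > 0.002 True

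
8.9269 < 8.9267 False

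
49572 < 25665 False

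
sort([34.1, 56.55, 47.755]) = [34.1, 47.755, 56.55]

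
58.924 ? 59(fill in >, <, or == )<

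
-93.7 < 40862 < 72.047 False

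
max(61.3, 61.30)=61.30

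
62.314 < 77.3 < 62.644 False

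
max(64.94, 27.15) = 64.94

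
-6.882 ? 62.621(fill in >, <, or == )<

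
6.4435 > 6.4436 False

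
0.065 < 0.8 True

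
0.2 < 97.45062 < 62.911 False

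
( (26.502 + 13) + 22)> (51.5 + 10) True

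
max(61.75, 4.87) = 61.75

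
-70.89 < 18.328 True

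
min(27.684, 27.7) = 27.684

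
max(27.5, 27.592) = 27.592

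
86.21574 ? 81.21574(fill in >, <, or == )>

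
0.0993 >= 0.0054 True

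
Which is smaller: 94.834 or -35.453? -35.453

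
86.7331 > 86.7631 False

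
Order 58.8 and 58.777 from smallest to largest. 58.777, 58.8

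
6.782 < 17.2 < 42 True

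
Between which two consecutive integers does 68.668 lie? 68 and 69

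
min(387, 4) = 4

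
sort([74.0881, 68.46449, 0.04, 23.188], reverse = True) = [74.0881, 68.46449, 23.188, 0.04]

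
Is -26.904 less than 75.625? Yes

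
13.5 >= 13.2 True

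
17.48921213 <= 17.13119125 False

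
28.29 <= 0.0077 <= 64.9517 False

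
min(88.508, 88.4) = 88.4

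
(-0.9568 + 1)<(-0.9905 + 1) False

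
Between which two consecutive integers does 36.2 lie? 36 and 37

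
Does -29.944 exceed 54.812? No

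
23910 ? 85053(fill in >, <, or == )<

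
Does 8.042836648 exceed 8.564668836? No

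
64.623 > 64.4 True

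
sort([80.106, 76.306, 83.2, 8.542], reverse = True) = [83.2, 80.106, 76.306, 8.542]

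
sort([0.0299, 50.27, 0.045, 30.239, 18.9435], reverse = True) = [50.27, 30.239, 18.9435, 0.045, 0.0299]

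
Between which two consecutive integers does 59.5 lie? 59 and 60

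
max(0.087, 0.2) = 0.2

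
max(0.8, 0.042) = 0.8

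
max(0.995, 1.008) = 1.008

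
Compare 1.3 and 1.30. They are equal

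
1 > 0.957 True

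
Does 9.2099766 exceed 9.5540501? No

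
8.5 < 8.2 False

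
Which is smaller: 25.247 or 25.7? 25.247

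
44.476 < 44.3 False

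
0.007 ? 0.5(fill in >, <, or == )<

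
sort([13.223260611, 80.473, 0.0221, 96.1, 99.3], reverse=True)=[99.3, 96.1, 80.473, 13.223260611, 0.0221]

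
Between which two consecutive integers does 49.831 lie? 49 and 50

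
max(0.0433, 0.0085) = 0.0433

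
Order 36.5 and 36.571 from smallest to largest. 36.5, 36.571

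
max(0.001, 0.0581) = 0.0581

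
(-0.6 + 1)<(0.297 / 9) False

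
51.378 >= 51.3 True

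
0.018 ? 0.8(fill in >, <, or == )<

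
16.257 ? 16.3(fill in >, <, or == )<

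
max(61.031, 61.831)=61.831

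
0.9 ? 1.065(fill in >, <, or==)<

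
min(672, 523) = 523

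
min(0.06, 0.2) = 0.06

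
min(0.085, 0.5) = 0.085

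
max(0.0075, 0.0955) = 0.0955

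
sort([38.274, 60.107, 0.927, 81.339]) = [0.927, 38.274, 60.107, 81.339]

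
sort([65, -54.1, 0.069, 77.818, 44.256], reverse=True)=[77.818, 65, 44.256, 0.069, -54.1]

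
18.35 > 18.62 False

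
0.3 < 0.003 False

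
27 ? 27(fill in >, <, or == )==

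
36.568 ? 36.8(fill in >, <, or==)<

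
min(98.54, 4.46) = 4.46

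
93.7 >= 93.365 True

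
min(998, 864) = 864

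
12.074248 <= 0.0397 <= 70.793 False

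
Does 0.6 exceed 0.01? Yes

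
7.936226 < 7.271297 False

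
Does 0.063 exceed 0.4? No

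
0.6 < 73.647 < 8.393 False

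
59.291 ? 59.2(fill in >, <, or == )>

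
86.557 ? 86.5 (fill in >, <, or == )>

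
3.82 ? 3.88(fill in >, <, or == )<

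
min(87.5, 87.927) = 87.5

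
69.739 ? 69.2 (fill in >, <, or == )>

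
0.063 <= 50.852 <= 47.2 False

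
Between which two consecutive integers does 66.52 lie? 66 and 67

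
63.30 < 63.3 False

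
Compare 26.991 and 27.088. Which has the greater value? 27.088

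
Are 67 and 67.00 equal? Yes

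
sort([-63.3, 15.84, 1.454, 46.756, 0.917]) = [-63.3, 0.917, 1.454, 15.84, 46.756]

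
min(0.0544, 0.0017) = 0.0017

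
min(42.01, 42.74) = 42.01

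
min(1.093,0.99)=0.99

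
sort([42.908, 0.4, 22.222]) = [0.4, 22.222, 42.908]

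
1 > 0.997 True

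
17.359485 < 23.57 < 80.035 True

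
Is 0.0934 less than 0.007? No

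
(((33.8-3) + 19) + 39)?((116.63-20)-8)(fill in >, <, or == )>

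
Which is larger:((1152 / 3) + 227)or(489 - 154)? ((1152 / 3) + 227)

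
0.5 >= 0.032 True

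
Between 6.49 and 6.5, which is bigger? 6.5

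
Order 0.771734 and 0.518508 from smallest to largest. 0.518508, 0.771734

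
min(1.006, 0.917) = 0.917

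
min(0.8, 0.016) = 0.016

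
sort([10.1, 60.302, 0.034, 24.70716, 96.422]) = [0.034, 10.1, 24.70716, 60.302, 96.422]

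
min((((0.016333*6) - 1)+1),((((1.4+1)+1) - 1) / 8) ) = 0.097998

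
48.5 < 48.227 False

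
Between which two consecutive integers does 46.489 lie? 46 and 47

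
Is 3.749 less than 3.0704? No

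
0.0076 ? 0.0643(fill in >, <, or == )<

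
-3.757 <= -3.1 True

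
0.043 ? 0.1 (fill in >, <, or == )<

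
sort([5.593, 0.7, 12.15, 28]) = [0.7, 5.593, 12.15, 28]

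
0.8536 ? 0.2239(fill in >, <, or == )>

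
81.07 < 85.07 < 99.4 True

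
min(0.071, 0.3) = 0.071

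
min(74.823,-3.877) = -3.877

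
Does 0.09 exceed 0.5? No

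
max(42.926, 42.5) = 42.926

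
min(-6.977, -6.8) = -6.977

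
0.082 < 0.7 True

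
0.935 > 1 False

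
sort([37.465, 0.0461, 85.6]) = [0.0461, 37.465, 85.6]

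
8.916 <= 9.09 True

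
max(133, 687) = 687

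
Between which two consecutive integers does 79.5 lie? 79 and 80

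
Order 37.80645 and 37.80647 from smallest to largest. 37.80645, 37.80647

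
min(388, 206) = 206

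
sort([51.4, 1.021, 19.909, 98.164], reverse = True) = [98.164, 51.4, 19.909, 1.021]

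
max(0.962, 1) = 1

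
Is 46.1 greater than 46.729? No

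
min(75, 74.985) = 74.985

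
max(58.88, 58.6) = 58.88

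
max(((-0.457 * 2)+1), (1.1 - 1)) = 0.1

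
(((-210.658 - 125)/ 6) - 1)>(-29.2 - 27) False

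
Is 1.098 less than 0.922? No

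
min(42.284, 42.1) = 42.1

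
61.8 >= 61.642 True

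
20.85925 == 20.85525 False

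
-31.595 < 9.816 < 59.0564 True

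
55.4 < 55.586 True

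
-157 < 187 True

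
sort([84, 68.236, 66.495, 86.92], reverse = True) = [86.92, 84, 68.236, 66.495]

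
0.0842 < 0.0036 False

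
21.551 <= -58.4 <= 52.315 False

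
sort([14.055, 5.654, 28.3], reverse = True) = [28.3, 14.055, 5.654]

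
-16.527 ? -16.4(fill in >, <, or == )<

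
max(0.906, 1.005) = 1.005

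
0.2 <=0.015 False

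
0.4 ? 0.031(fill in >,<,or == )>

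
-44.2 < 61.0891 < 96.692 True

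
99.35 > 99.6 False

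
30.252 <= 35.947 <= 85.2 True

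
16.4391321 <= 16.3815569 False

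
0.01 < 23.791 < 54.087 True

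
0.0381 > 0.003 True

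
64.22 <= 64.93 True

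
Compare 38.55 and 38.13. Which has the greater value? 38.55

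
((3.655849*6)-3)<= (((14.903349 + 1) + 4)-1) False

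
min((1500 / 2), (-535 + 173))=-362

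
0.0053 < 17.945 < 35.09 True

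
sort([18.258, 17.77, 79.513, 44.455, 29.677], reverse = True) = [79.513, 44.455, 29.677, 18.258, 17.77]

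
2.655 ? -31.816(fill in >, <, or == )>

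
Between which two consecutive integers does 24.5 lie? 24 and 25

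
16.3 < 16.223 False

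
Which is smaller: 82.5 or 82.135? 82.135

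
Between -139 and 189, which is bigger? 189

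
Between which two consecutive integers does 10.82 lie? 10 and 11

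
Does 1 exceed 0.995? Yes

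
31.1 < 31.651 True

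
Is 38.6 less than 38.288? No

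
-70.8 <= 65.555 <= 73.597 True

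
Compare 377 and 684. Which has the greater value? 684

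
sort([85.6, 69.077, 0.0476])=[0.0476, 69.077, 85.6]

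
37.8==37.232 False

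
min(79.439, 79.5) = 79.439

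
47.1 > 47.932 False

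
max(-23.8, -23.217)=-23.217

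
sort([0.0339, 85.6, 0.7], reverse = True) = [85.6, 0.7, 0.0339]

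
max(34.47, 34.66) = 34.66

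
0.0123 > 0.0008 True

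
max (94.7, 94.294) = 94.7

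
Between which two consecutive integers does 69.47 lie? 69 and 70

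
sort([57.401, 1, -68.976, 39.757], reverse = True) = [57.401, 39.757, 1, -68.976]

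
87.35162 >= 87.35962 False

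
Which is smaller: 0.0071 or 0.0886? 0.0071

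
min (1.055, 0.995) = 0.995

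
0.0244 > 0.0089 True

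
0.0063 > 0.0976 False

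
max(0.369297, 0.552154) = 0.552154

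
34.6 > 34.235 True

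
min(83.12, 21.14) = 21.14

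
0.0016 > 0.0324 False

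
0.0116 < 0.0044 False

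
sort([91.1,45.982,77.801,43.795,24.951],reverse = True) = [91.1,77.801,45.982,43.795,24.951]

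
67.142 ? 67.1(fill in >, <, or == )>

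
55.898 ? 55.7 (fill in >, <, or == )>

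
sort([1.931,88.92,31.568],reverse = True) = [88.92,31.568,1.931]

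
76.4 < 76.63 True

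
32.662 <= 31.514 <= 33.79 False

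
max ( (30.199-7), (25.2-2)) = 23.2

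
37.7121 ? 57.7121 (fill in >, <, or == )<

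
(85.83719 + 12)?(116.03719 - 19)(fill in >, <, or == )>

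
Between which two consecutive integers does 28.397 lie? 28 and 29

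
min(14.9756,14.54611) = 14.54611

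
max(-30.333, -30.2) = -30.2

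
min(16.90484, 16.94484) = 16.90484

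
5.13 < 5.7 True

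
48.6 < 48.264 False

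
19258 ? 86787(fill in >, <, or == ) <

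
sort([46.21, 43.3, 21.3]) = [21.3, 43.3, 46.21]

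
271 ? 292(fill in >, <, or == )<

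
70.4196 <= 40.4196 False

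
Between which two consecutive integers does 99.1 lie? 99 and 100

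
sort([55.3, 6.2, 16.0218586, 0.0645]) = [0.0645, 6.2, 16.0218586, 55.3]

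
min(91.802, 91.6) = 91.6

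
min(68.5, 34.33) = 34.33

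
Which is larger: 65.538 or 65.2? 65.538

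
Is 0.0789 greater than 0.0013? Yes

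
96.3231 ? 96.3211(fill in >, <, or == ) >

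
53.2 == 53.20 True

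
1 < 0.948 False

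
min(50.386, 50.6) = 50.386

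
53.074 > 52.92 True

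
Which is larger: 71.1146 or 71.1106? 71.1146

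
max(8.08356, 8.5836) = 8.5836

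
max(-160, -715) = -160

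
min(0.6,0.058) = 0.058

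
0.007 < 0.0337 True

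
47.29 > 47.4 False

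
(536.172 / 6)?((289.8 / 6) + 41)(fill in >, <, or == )>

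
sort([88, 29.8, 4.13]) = [4.13, 29.8, 88]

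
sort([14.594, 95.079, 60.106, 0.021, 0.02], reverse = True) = [95.079, 60.106, 14.594, 0.021, 0.02]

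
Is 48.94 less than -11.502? No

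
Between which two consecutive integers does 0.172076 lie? 0 and 1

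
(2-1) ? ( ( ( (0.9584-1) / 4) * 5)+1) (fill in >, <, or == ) >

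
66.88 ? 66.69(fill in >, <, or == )>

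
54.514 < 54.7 True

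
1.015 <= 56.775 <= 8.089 False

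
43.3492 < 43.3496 True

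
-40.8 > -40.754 False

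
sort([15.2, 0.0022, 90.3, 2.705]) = [0.0022, 2.705, 15.2, 90.3]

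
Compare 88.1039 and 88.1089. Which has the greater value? 88.1089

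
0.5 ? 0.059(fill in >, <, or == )>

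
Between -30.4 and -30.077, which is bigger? -30.077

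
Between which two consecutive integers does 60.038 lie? 60 and 61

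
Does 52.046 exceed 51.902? Yes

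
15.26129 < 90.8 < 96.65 True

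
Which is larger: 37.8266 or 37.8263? 37.8266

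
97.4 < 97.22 False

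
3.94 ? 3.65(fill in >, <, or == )>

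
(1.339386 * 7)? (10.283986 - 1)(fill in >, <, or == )>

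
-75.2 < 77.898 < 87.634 True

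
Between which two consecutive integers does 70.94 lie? 70 and 71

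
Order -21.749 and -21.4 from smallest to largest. -21.749, -21.4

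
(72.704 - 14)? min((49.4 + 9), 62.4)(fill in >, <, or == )>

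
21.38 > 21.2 True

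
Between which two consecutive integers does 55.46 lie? 55 and 56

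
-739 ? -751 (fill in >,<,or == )>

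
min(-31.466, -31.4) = -31.466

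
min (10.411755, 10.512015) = 10.411755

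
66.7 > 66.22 True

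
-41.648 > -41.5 False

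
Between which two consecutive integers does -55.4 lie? -56 and -55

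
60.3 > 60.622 False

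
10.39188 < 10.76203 True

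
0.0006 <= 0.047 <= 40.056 True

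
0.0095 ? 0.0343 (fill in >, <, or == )<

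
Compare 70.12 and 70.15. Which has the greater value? 70.15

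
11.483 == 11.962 False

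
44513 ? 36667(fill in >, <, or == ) >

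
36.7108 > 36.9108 False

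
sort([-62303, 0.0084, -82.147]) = [-62303, -82.147, 0.0084]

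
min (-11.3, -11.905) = -11.905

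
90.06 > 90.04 True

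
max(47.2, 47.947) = 47.947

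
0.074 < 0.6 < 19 True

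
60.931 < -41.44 False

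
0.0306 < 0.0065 False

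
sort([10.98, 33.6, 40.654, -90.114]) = [-90.114, 10.98, 33.6, 40.654]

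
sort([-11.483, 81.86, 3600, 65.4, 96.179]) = [-11.483, 65.4, 81.86, 96.179, 3600]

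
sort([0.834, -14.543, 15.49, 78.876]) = [-14.543, 0.834, 15.49, 78.876]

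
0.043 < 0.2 True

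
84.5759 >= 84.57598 False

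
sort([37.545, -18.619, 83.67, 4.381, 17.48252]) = [-18.619, 4.381, 17.48252, 37.545, 83.67]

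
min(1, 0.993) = 0.993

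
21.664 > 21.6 True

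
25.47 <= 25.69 True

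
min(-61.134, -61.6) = -61.6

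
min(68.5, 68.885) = 68.5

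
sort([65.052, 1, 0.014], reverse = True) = [65.052, 1, 0.014]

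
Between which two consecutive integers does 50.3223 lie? 50 and 51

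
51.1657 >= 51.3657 False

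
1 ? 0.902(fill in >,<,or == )>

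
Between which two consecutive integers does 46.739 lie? 46 and 47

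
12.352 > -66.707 True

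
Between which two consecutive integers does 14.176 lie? 14 and 15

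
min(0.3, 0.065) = 0.065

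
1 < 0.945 False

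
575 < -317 False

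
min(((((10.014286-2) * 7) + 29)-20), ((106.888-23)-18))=65.100002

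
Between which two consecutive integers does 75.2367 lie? 75 and 76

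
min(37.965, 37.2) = 37.2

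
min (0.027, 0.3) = 0.027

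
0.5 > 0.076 True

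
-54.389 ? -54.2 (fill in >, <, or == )<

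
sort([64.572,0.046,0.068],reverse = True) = [64.572,0.068,0.046]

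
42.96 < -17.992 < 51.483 False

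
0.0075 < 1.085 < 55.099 True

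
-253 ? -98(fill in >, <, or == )<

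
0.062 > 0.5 False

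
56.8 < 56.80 False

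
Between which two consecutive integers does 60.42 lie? 60 and 61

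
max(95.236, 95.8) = 95.8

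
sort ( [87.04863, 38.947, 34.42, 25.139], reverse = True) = [87.04863, 38.947, 34.42, 25.139]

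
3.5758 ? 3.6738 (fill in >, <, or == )<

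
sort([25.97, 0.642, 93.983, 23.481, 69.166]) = [0.642, 23.481, 25.97, 69.166, 93.983]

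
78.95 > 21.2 True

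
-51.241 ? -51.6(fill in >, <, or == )>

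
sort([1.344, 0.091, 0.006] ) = [0.006, 0.091, 1.344]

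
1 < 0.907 False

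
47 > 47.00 False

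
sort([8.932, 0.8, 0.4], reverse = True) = [8.932, 0.8, 0.4]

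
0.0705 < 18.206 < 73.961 True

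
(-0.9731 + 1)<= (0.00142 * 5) False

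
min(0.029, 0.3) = 0.029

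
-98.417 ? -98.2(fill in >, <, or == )<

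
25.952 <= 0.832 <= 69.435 False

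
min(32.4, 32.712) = 32.4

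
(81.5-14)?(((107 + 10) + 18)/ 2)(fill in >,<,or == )==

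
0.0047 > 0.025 False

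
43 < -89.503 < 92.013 False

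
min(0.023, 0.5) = 0.023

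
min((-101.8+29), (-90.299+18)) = -72.8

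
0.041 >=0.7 False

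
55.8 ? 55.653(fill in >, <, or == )>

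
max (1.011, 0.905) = 1.011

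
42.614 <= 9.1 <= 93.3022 False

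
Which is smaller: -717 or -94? -717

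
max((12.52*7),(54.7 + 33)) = 87.7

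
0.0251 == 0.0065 False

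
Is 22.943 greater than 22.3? Yes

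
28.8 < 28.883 True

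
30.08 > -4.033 True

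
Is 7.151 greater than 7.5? No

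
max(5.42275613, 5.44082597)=5.44082597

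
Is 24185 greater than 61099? No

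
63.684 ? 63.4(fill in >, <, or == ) >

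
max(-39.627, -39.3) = -39.3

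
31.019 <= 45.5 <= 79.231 True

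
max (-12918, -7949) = -7949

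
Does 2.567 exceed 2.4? Yes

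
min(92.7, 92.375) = 92.375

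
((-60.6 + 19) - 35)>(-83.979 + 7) True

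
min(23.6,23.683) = 23.6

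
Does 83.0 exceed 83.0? No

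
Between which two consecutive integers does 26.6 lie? 26 and 27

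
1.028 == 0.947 False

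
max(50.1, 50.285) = 50.285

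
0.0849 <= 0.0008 False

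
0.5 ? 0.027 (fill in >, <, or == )>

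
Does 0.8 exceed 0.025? Yes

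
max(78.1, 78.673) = 78.673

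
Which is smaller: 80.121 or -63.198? -63.198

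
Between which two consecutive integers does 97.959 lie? 97 and 98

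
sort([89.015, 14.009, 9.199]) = [9.199, 14.009, 89.015]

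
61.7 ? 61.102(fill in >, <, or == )>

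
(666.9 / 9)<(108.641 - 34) True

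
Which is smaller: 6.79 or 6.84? 6.79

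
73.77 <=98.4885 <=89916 True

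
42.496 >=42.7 False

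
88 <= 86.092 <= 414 False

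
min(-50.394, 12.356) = -50.394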